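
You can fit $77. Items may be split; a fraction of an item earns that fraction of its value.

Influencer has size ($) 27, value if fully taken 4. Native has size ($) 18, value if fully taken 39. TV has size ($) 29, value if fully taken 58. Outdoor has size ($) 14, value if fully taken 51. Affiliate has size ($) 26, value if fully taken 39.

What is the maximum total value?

Rank by value-to-size ratio: Outdoor 51/14≈3.64, Native 39/18≈2.17, TV 58/29≈2, Affiliate 39/26≈1.5, Influencer 4/27≈0.148.
All 14 $ of Outdoor fit (value 51) → 63 remain.
Take all of Native (18 $, value 39) → 45 $ left.
Take all of TV (29 $, value 58) → 16 $ left.
16 $ left: a 16/26 share of Affiliate gives 39×16/26 = 24.
Total value = 172.

172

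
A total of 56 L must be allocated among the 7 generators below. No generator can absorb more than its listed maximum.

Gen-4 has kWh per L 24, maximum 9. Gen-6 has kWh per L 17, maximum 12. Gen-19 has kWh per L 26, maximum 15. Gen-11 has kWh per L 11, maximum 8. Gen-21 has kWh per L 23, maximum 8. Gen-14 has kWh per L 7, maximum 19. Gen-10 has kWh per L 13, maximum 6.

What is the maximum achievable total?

Rank by kWh per L: Gen-19 26 > Gen-4 24 > Gen-21 23 > Gen-6 17 > Gen-10 13 > Gen-11 11 > Gen-14 7.
Gen-19: +15 to 15 (cap) ; 41 left.
Gen-4 takes 9 to reach its cap of 9 ; 32 left.
Gen-21 takes 8 to reach its cap of 8 ; 24 left.
Gen-6 takes 12 to reach its cap of 12 ; 12 left.
Gen-10: +6 to 6 (cap) ; 6 left.
Only 6 left; Gen-11 takes them to reach 6.
Total = 24×9 + 17×12 + 26×15 + 11×6 + 23×8 + 13×6 = 1138.

1138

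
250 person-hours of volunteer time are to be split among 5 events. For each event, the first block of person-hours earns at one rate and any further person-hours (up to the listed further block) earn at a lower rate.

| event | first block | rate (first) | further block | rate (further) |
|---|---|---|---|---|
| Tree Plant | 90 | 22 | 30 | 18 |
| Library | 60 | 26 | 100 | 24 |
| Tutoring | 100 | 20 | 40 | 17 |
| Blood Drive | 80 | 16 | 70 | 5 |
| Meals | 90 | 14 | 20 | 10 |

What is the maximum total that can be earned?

Treat each block as its own option and order by rate: Library/T1 26 > Library/T2 24 > Tree Plant/T1 22 > Tutoring/T1 20 > Tree Plant/T2 18 > Tutoring/T2 17 > Blood Drive/T1 16 > Meals/T1 14 > Meals/T2 10 > Blood Drive/T2 5.
Library/T1 (26): +60 — 190 left.
Library T2 at 24: fill all 100 — 90 left.
Fill Tree Plant T1 block (90 at 22) — 0 left.
Total = 26×60 + 24×100 + 22×90 = 5940.

5940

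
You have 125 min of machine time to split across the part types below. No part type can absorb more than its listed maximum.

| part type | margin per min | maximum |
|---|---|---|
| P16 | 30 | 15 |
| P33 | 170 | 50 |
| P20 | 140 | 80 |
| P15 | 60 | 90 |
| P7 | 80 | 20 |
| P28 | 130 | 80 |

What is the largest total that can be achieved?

19000

Order the part types by margin per min: P33 170 > P20 140 > P28 130 > P7 80 > P15 60 > P16 30.
P33: +50 to 50 (cap) ; 75 left.
Only 75 left; P20 takes them to reach 75.
Total = 170×50 + 140×75 = 19000.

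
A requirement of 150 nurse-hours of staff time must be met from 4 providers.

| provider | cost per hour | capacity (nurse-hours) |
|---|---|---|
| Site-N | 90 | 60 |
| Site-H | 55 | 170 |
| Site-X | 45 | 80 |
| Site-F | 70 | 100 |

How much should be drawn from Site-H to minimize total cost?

70

Fill from the cheapest provider first.
Site-X (45): use full 80 ; 70 nurse-hours to go.
Take 70 from Site-H at 55 to finish.
Site-F, Site-N: unused.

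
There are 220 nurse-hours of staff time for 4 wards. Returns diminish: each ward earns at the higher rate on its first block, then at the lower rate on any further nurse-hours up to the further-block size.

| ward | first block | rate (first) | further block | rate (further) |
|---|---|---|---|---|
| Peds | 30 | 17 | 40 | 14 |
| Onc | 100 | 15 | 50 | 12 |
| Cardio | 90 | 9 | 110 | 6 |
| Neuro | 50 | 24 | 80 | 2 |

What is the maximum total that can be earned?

3770

Order all 8 blocks by rate: Neuro/tier1 24 > Peds/tier1 17 > Onc/tier1 15 > Peds/tier2 14 > Onc/tier2 12 > Cardio/tier1 9 > Cardio/tier2 6 > Neuro/tier2 2.
Neuro/tier1 (24): +50 ; 170 left.
Peds/tier1 (17): +30 ; 140 left.
Fill Onc tier1 block (100 at 15) ; 40 left.
Peds tier2 at 14: fill all 40 ; 0 left.
Total = 24×50 + 17×30 + 15×100 + 14×40 = 3770.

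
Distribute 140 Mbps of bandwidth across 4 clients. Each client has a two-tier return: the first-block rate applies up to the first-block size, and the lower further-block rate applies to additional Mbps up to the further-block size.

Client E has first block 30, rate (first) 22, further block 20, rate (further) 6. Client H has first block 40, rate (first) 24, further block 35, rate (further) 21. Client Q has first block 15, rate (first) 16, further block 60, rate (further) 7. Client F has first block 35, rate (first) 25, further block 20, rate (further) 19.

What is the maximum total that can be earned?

Rank every tier by rate: Client F/T1 25 > Client H/T1 24 > Client E/T1 22 > Client H/T2 21 > Client F/T2 19 > Client Q/T1 16 > Client Q/T2 7 > Client E/T2 6.
Client F T1 at 25: fill all 35 → 105 left.
Client H/T1 (24): +40 → 65 left.
Fill Client E T1 block (30 at 22) → 35 left.
Fill Client H T2 block (35 at 21) → 0 left.
Total = 25×35 + 24×40 + 22×30 + 21×35 = 3230.

3230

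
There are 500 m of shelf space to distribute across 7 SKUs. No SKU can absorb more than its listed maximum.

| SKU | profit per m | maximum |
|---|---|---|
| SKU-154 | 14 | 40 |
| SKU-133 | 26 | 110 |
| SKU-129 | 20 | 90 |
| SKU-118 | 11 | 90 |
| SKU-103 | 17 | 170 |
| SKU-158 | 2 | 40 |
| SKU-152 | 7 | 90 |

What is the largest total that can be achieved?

Order the SKUs by profit per m: SKU-133 26 > SKU-129 20 > SKU-103 17 > SKU-154 14 > SKU-118 11 > SKU-152 7 > SKU-158 2.
Give SKU-133 110 to hit its cap of 110 — 390 left.
Give SKU-129 90 to hit its cap of 90 — 300 left.
SKU-103: +170 to 170 (cap) — 130 left.
Give SKU-154 40 to hit its cap of 40 — 90 left.
Give SKU-118 90 to hit its cap of 90 — 0 left.
Total = 14×40 + 26×110 + 20×90 + 11×90 + 17×170 = 9100.

9100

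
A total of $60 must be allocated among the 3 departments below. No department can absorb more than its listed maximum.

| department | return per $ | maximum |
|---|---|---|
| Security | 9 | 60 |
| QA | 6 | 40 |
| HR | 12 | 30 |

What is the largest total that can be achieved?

630

Order the departments by return per $: HR 12 > Security 9 > QA 6.
HR: +30 to 30 (cap) ; 30 left.
Only 30 left; Security takes them to reach 30.
Total = 9×30 + 12×30 = 630.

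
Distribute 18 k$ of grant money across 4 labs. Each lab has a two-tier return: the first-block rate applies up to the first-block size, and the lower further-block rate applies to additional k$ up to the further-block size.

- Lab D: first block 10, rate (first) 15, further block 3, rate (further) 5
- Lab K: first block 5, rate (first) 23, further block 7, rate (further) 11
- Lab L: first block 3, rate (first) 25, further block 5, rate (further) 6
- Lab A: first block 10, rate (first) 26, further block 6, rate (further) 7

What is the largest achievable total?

Treat each block as its own option and order by rate: Lab A/T1 26 > Lab L/T1 25 > Lab K/T1 23 > Lab D/T1 15 > Lab K/T2 11 > Lab A/T2 7 > Lab L/T2 6 > Lab D/T2 5.
Fill Lab A T1 block (10 at 26) ; 8 left.
Lab L/T1 (25): +3 ; 5 left.
Fill Lab K T1 block (5 at 23) ; 0 left.
Total = 26×10 + 25×3 + 23×5 = 450.

450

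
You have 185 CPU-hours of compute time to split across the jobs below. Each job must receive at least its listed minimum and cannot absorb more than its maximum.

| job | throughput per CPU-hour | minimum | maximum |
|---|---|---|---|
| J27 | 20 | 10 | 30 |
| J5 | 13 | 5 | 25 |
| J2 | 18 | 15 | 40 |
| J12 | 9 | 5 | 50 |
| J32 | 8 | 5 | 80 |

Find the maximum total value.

Meeting every minimum uses 10+5+15+5+5 = 40 CPU-hours, leaving 145.
Rank by throughput per CPU-hour: J27 20 > J2 18 > J5 13 > J12 9 > J32 8.
Give J27 20 more to hit its cap of 30 → 125 left.
J2 takes 25 more to reach its cap of 40 → 100 left.
J5: +20 to 25 (cap) → 80 left.
J12 takes 45 more to reach its cap of 50 → 35 left.
Only 35 left; J32 takes them to reach 40.
Total = 20×30 + 13×25 + 18×40 + 9×50 + 8×40 = 2415.

2415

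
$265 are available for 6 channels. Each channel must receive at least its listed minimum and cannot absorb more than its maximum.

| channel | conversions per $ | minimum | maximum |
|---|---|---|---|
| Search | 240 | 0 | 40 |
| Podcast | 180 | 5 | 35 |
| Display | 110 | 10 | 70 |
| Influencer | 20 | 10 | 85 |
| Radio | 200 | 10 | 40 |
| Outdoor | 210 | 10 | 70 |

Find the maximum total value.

Meeting every minimum uses 0+5+10+10+10+10 = 45 $, leaving 220.
Rank by conversions per $: Search 240 > Outdoor 210 > Radio 200 > Podcast 180 > Display 110 > Influencer 20.
Give Search 40 more to hit its cap of 40 ; 180 left.
Outdoor: +60 to 70 (cap) ; 120 left.
Radio: +30 to 40 (cap) ; 90 left.
Podcast takes 30 more to reach its cap of 35 ; 60 left.
Display: +60 to 70 (cap) ; 0 left.
Total = 240×40 + 180×35 + 110×70 + 20×10 + 200×40 + 210×70 = 46500.

46500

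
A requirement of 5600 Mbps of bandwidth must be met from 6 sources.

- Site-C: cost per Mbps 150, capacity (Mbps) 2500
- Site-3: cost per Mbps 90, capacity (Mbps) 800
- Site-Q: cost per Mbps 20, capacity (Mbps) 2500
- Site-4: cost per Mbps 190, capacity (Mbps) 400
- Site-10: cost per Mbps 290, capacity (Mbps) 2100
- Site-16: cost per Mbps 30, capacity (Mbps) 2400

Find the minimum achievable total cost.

Fill from the cheapest source first.
Site-Q at 20: take all 2500 Mbps ; 3100 still needed.
Site-16 at 30: take all 2400 Mbps ; 700 still needed.
Take 700 from Site-3 at 90 to finish.
Site-C, Site-4, Site-10: unused.
Cost = 2500×20 + 2400×30 + 700×90 = 185000.

185000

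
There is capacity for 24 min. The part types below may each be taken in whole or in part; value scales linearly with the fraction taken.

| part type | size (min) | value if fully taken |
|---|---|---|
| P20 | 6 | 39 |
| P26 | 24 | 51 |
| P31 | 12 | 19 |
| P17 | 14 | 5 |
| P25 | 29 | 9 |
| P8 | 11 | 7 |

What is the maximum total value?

Best value per unit of size first: P20 39/6≈6.5, P26 51/24≈2.12, P31 19/12≈1.58, P8 7/11≈0.636, P17 5/14≈0.357, P25 9/29≈0.31.
P20: take in full, 6 min for value 39 ; 18 left.
18 min left: a 18/24 share of P26 gives 51×18/24 = 38.25.
Total value = 77.25.

77.25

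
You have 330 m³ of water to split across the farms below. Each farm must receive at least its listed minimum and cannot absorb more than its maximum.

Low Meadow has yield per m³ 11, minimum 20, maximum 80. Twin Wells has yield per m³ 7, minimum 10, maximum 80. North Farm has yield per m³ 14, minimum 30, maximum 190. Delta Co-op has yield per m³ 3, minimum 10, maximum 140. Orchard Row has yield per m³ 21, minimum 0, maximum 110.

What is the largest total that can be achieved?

5150

Meeting every minimum uses 20+10+30+10+0 = 70 m³, leaving 260.
Highest yield per m³ first: Orchard Row 21 > North Farm 14 > Low Meadow 11 > Twin Wells 7 > Delta Co-op 3.
Give Orchard Row 110 more to hit its cap of 110 — 150 left.
Only 150 left; North Farm takes them to reach 180.
Total = 11×20 + 7×10 + 14×180 + 3×10 + 21×110 = 5150.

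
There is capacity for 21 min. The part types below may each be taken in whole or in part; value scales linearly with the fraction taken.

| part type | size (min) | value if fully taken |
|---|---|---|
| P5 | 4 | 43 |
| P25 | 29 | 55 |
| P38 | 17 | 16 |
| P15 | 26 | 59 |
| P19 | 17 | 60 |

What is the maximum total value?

103

Sort by value density: P5 43/4≈10.8, P19 60/17≈3.53, P15 59/26≈2.27, P25 55/29≈1.9, P38 16/17≈0.941.
P5: take in full, 4 min for value 43 → 17 left.
P19: take in full, 17 min for value 60 → 0 left.
Total value = 103.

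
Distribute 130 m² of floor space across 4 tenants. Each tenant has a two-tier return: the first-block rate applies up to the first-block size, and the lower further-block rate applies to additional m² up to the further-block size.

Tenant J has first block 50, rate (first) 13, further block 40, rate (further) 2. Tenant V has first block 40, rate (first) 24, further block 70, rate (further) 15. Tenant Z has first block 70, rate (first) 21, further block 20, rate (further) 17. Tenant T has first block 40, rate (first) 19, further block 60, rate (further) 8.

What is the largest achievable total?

2810

Rank every tier by rate: Tenant V/T1 24 > Tenant Z/T1 21 > Tenant T/T1 19 > Tenant Z/T2 17 > Tenant V/T2 15 > Tenant J/T1 13 > Tenant T/T2 8 > Tenant J/T2 2.
Tenant V/T1 (24): +40 → 90 left.
Tenant Z T1 at 21: fill all 70 → 20 left.
20 remain; put them into Tenant T T1 at 19.
Total = 24×40 + 21×70 + 19×20 = 2810.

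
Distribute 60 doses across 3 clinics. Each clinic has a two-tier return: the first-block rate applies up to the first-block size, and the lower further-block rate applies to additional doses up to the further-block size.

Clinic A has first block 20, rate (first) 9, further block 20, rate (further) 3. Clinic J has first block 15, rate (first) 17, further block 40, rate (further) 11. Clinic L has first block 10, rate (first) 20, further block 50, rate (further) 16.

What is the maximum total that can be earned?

1015

Rank every tier by rate: Clinic L/tier1 20 > Clinic J/tier1 17 > Clinic L/tier2 16 > Clinic J/tier2 11 > Clinic A/tier1 9 > Clinic A/tier2 3.
Clinic L/tier1 (20): +10 ; 50 left.
Fill Clinic J tier1 block (15 at 17) ; 35 left.
35 remain; put them into Clinic L tier2 at 16.
Total = 20×10 + 17×15 + 16×35 = 1015.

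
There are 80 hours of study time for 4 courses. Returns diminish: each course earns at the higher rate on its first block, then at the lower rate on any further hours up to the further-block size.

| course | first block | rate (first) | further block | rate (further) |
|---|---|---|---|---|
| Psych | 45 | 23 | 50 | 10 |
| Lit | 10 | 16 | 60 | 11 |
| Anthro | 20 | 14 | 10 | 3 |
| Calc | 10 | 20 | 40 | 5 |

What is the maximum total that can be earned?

Order all 8 blocks by rate: Psych/tier1 23 > Calc/tier1 20 > Lit/tier1 16 > Anthro/tier1 14 > Lit/tier2 11 > Psych/tier2 10 > Calc/tier2 5 > Anthro/tier2 3.
Fill Psych tier1 block (45 at 23) ; 35 left.
Fill Calc tier1 block (10 at 20) ; 25 left.
Fill Lit tier1 block (10 at 16) ; 15 left.
Anthro/tier1: +15 of 20 at 14; pool empty.
Total = 23×45 + 20×10 + 16×10 + 14×15 = 1605.

1605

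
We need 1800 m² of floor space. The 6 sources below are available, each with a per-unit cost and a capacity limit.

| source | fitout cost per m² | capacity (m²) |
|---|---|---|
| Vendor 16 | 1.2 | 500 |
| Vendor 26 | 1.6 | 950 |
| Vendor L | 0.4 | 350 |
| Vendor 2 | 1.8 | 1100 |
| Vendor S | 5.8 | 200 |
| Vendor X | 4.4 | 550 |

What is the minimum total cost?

2260

Cheapest first:
Take 350 from Vendor L at 0.4 ; need 1450 more.
Vendor 16 (1.2): use full 500 ; 950 m² to go.
Vendor 26 (1.6): use full 950 ; 0 m² to go.
Vendor 2, Vendor X, Vendor S: unused.
Cost = 350×0.4 + 500×1.2 + 950×1.6 = 2260.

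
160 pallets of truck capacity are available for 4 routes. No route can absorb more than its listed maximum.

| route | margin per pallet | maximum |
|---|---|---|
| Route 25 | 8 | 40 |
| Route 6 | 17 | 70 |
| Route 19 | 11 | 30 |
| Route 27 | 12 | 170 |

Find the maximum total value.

2270

Order the routes by margin per pallet: Route 6 17 > Route 27 12 > Route 19 11 > Route 25 8.
Give Route 6 70 to hit its cap of 70 — 90 left.
Route 27 has room for 170 but only 90 remain, so it gets 90.
Total = 17×70 + 12×90 = 2270.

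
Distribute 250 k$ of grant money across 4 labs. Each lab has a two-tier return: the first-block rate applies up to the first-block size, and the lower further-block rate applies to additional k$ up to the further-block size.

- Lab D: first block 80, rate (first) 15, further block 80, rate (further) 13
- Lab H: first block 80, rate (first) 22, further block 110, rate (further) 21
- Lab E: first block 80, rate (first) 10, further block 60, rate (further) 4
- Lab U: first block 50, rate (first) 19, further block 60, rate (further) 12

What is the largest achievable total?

5170

Order all 8 blocks by rate: Lab H/first 22 > Lab H/second 21 > Lab U/first 19 > Lab D/first 15 > Lab D/second 13 > Lab U/second 12 > Lab E/first 10 > Lab E/second 4.
Lab H/first (22): +80 ; 170 left.
Lab H/second (21): +110 ; 60 left.
Fill Lab U first block (50 at 19) ; 10 left.
Lab D/first: +10 of 80 at 15; pool empty.
Total = 22×80 + 21×110 + 19×50 + 15×10 = 5170.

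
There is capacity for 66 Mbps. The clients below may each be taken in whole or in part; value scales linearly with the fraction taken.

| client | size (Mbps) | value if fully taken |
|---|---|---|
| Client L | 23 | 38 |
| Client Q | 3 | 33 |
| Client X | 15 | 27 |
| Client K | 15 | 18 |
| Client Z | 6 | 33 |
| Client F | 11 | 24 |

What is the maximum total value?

Rank by value-to-size ratio: Client Q 33/3≈11, Client Z 33/6≈5.5, Client F 24/11≈2.18, Client X 27/15≈1.8, Client L 38/23≈1.65, Client K 18/15≈1.2.
All 3 Mbps of Client Q fit (value 33) → 63 remain.
Client Z: take in full, 6 Mbps for value 33 → 57 left.
Client F: take in full, 11 Mbps for value 24 → 46 left.
All 15 Mbps of Client X fit (value 27) → 31 remain.
Client L: take in full, 23 Mbps for value 38 → 8 left.
Only 8 Mbps remain; take 8/15 of Client K for value 18×8/15 = 9.6.
Total value = 164.6.

164.6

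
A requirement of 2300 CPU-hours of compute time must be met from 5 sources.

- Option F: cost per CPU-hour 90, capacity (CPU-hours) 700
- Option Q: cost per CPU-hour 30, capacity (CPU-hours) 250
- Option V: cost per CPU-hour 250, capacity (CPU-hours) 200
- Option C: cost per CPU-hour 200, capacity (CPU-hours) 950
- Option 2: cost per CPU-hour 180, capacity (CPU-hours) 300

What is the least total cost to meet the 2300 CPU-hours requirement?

339500

Use sources in increasing cost order.
Option Q (30): use full 250 ; 2050 CPU-hours to go.
Option F at 90: take all 700 CPU-hours ; 1350 still needed.
Take 300 from Option 2 at 180 ; need 1050 more.
Option C at 200: take all 950 CPU-hours ; 100 still needed.
Take 100 from Option V at 250 to finish.
Cost = 250×30 + 700×90 + 300×180 + 950×200 + 100×250 = 339500.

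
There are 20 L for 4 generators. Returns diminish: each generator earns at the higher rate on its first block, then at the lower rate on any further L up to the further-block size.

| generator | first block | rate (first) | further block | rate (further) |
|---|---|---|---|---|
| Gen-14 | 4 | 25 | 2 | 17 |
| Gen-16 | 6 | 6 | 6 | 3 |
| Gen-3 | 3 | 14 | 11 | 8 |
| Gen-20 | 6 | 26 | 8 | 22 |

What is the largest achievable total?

466

Order all 8 blocks by rate: Gen-20/tier1 26 > Gen-14/tier1 25 > Gen-20/tier2 22 > Gen-14/tier2 17 > Gen-3/tier1 14 > Gen-3/tier2 8 > Gen-16/tier1 6 > Gen-16/tier2 3.
Fill Gen-20 tier1 block (6 at 26) — 14 left.
Gen-14/tier1 (25): +4 — 10 left.
Gen-20/tier2 (22): +8 — 2 left.
Fill Gen-14 tier2 block (2 at 17) — 0 left.
Total = 26×6 + 25×4 + 22×8 + 17×2 = 466.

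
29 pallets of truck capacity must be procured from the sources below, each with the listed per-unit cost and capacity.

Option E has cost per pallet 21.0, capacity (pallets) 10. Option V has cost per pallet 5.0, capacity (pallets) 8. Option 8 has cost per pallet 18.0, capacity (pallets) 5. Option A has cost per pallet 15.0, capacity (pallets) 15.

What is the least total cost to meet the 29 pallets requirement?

376

Use sources in increasing cost order.
Take 8 from Option V at 5.0 → need 21 more.
Take 15 from Option A at 15.0 → need 6 more.
Take 5 from Option 8 at 18.0 → need 1 more.
Option E at 21.0: take 1 of its 10 → requirement met.
Cost = 8×5.0 + 15×15.0 + 5×18.0 + 1×21.0 = 376.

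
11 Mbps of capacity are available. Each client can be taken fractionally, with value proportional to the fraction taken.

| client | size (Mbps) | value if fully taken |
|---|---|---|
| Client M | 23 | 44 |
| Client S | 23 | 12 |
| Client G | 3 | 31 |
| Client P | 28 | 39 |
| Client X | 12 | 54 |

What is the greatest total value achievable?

67

Best value per unit of size first: Client G 31/3≈10.3, Client X 54/12≈4.5, Client M 44/23≈1.91, Client P 39/28≈1.39, Client S 12/23≈0.522.
Take all of Client G (3 Mbps, value 31) ; 8 Mbps left.
Fill the last 8 Mbps with part of Client X: 8/12 of it earns 36.
Total value = 67.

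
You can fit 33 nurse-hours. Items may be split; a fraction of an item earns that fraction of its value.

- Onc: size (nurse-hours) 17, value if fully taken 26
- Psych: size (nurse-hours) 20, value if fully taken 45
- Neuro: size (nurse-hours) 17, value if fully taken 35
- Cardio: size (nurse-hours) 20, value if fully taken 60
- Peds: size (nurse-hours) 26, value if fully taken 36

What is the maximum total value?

89.25

Best value per unit of size first: Cardio 60/20≈3, Psych 45/20≈2.25, Neuro 35/17≈2.06, Onc 26/17≈1.53, Peds 36/26≈1.38.
Take all of Cardio (20 nurse-hours, value 60) ; 13 nurse-hours left.
Fill the last 13 nurse-hours with part of Psych: 13/20 of it earns 29.25.
Total value = 89.25.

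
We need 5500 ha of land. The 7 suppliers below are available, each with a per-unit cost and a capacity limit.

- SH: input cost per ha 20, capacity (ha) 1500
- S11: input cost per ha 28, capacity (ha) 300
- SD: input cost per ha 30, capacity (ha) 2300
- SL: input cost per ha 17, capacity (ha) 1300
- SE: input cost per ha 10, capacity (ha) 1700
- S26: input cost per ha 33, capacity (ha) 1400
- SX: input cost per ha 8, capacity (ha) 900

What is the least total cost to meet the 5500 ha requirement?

79100

Cheapest first:
Take 900 from SX at 8 → need 4600 more.
SE (10): use full 1700 → 2900 ha to go.
SL at 17: take all 1300 ha → 1600 still needed.
SH at 20: take all 1500 ha → 100 still needed.
S11 (28): take the remaining 100 → done.
SD, S26: unused.
Cost = 900×8 + 1700×10 + 1300×17 + 1500×20 + 100×28 = 79100.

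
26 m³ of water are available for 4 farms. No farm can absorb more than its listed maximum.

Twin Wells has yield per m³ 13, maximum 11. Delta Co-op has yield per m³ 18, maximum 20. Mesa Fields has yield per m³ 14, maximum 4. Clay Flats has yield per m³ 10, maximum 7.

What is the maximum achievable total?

442

Highest yield per m³ first: Delta Co-op 18 > Mesa Fields 14 > Twin Wells 13 > Clay Flats 10.
Delta Co-op: +20 to 20 (cap) → 6 left.
Mesa Fields: +4 to 4 (cap) → 2 left.
Only 2 left; Twin Wells takes them to reach 2.
Total = 13×2 + 18×20 + 14×4 = 442.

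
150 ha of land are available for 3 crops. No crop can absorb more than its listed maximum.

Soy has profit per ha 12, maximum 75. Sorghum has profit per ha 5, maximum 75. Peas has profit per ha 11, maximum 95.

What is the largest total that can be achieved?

1725

Highest profit per ha first: Soy 12 > Peas 11 > Sorghum 5.
Soy takes 75 to reach its cap of 75 ; 75 left.
Only 75 left; Peas takes them to reach 75.
Total = 12×75 + 11×75 = 1725.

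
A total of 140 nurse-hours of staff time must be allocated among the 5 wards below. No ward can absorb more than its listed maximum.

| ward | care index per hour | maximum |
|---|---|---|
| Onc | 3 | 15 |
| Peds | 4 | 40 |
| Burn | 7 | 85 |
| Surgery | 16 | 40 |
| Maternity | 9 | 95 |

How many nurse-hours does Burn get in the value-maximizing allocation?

Rank by care index per hour: Surgery 16 > Maternity 9 > Burn 7 > Peds 4 > Onc 3.
Give Surgery 40 to hit its cap of 40 ; 100 left.
Maternity takes 95 to reach its cap of 95 ; 5 left.
Burn has room for 85 but only 5 remain, so it gets 5.

5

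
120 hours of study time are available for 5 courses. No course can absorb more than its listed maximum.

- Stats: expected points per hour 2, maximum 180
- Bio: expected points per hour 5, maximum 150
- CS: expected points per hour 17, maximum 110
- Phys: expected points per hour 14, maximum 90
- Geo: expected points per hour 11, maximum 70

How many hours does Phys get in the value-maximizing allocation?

10

Highest expected points per hour first: CS 17 > Phys 14 > Geo 11 > Bio 5 > Stats 2.
Give CS 110 to hit its cap of 110 ; 10 left.
Phys has room for 90 but only 10 remain, so it gets 10.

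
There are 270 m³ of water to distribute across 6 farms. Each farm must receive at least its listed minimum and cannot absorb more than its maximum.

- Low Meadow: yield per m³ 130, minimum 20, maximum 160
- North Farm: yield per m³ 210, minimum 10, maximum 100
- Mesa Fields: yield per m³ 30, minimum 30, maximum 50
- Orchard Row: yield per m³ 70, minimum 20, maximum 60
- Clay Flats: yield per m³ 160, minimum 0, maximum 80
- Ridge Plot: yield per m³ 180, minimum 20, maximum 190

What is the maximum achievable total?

43900

Meeting every minimum uses 20+10+30+20+0+20 = 100 m³, leaving 170.
Order the farms by yield per m³: North Farm 210 > Ridge Plot 180 > Clay Flats 160 > Low Meadow 130 > Orchard Row 70 > Mesa Fields 30.
North Farm: +90 to 100 (cap) — 80 left.
Only 80 left; Ridge Plot takes them to reach 100.
Total = 130×20 + 210×100 + 30×30 + 70×20 + 180×100 = 43900.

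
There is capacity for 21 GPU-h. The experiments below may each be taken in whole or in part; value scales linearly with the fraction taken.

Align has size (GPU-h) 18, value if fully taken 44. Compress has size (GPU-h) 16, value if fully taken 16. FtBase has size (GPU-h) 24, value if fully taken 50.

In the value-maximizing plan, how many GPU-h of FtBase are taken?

3

Rank by value-to-size ratio: Align 44/18≈2.44, FtBase 50/24≈2.08, Compress 16/16≈1.
Align: take in full, 18 GPU-h for value 44 ; 3 left.
Fill the last 3 GPU-h with part of FtBase: 3/24 of it earns 6.25.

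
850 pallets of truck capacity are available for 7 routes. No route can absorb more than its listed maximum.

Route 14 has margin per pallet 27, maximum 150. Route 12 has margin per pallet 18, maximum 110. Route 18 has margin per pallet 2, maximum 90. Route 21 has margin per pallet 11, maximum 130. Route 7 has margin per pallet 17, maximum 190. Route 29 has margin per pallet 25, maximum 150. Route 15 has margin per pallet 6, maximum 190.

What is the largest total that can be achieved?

Rank by margin per pallet: Route 14 27 > Route 29 25 > Route 12 18 > Route 7 17 > Route 21 11 > Route 15 6 > Route 18 2.
Give Route 14 150 to hit its cap of 150 — 700 left.
Route 29: +150 to 150 (cap) — 550 left.
Give Route 12 110 to hit its cap of 110 — 440 left.
Give Route 7 190 to hit its cap of 190 — 250 left.
Route 21 takes 130 to reach its cap of 130 — 120 left.
Route 15: +120 (room for 190) → 120. Pool exhausted.
Total = 27×150 + 18×110 + 11×130 + 17×190 + 25×150 + 6×120 = 15160.

15160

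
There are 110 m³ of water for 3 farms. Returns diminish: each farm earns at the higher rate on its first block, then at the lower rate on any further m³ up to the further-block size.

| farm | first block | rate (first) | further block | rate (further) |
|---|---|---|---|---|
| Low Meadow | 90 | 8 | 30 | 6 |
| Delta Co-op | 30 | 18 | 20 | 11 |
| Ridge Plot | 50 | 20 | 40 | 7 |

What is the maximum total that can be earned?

1840

Order all 6 blocks by rate: Ridge Plot/tier1 20 > Delta Co-op/tier1 18 > Delta Co-op/tier2 11 > Low Meadow/tier1 8 > Ridge Plot/tier2 7 > Low Meadow/tier2 6.
Ridge Plot tier1 at 20: fill all 50 — 60 left.
Delta Co-op/tier1 (18): +30 — 30 left.
Delta Co-op/tier2 (11): +20 — 10 left.
Low Meadow tier1 at 8: only 10 left, fill 10.
Total = 20×50 + 18×30 + 11×20 + 8×10 = 1840.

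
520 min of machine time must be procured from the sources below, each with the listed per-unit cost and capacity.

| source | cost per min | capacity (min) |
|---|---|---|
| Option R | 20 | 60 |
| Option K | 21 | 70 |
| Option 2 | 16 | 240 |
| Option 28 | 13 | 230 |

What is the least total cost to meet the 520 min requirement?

Cheapest first:
Take 230 from Option 28 at 13 → need 290 more.
Option 2 (16): use full 240 → 50 min to go.
Option R (20): take the remaining 50 → done.
Option K: unused.
Cost = 230×13 + 240×16 + 50×20 = 7830.

7830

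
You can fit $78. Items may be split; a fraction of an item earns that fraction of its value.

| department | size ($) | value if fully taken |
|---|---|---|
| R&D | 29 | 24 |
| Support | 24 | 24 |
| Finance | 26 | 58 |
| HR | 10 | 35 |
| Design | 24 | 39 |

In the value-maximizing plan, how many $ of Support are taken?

18

Sort by value density: HR 35/10≈3.5, Finance 58/26≈2.23, Design 39/24≈1.62, Support 24/24≈1, R&D 24/29≈0.828.
All 10 $ of HR fit (value 35) ; 68 remain.
Finance: take in full, 26 $ for value 58 ; 42 left.
All 24 $ of Design fit (value 39) ; 18 remain.
Fill the last 18 $ with part of Support: 18/24 of it earns 18.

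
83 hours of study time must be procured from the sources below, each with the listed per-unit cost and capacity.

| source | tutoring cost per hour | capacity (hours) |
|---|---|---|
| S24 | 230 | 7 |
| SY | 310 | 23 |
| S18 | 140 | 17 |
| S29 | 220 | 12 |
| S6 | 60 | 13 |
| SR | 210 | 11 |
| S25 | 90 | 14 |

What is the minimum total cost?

Cheapest first:
S6 (60): use full 13 ; 70 hours to go.
S25 at 90: take all 14 hours ; 56 still needed.
S18 (140): use full 17 ; 39 hours to go.
SR at 210: take all 11 hours ; 28 still needed.
S29 at 220: take all 12 hours ; 16 still needed.
Take 7 from S24 at 230 ; need 9 more.
SY at 310: take 9 of its 23 ; requirement met.
Cost = 13×60 + 14×90 + 17×140 + 11×210 + 12×220 + 7×230 + 9×310 = 13770.

13770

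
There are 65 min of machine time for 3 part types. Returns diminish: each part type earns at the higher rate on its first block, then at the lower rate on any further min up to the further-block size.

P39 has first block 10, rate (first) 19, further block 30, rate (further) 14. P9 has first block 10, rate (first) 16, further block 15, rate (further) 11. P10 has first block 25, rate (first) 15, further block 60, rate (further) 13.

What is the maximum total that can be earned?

Rank every tier by rate: P39/T1 19 > P9/T1 16 > P10/T1 15 > P39/T2 14 > P10/T2 13 > P9/T2 11.
P39 T1 at 19: fill all 10 — 55 left.
Fill P9 T1 block (10 at 16) — 45 left.
P10/T1 (15): +25 — 20 left.
P39/T2: +20 of 30 at 14; pool empty.
Total = 19×10 + 16×10 + 15×25 + 14×20 = 1005.

1005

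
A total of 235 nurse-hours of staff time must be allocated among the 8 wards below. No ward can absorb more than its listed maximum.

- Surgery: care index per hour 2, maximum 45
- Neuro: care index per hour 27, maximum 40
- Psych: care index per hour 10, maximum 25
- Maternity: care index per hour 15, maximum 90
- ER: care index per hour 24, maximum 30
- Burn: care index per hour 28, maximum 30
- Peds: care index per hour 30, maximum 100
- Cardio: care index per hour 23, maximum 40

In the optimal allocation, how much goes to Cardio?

35

Order the wards by care index per hour: Peds 30 > Burn 28 > Neuro 27 > ER 24 > Cardio 23 > Maternity 15 > Psych 10 > Surgery 2.
Peds takes 100 to reach its cap of 100 ; 135 left.
Burn: +30 to 30 (cap) ; 105 left.
Neuro: +40 to 40 (cap) ; 65 left.
Give ER 30 to hit its cap of 30 ; 35 left.
Only 35 left; Cardio takes them to reach 35.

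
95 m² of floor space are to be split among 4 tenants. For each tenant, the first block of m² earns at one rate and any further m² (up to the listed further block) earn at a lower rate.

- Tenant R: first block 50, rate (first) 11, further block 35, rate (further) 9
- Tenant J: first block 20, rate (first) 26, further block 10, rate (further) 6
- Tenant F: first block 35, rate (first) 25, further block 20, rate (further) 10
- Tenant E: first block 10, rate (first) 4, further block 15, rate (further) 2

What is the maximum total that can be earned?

Treat each block as its own option and order by rate: Tenant J/tier1 26 > Tenant F/tier1 25 > Tenant R/tier1 11 > Tenant F/tier2 10 > Tenant R/tier2 9 > Tenant J/tier2 6 > Tenant E/tier1 4 > Tenant E/tier2 2.
Tenant J tier1 at 26: fill all 20 ; 75 left.
Fill Tenant F tier1 block (35 at 25) ; 40 left.
Tenant R/tier1: +40 of 50 at 11; pool empty.
Total = 26×20 + 25×35 + 11×40 = 1835.

1835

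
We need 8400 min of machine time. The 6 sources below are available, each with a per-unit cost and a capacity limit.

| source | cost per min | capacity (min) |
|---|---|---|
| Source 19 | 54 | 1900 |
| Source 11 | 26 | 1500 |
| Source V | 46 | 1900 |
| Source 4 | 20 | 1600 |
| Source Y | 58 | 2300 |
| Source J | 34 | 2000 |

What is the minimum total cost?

Use sources in increasing cost order.
Source 4 (20): use full 1600 → 6800 min to go.
Source 11 at 26: take all 1500 min → 5300 still needed.
Source J (34): use full 2000 → 3300 min to go.
Take 1900 from Source V at 46 → need 1400 more.
Take 1400 from Source 19 at 54 to finish.
Source Y: unused.
Cost = 1600×20 + 1500×26 + 2000×34 + 1900×46 + 1400×54 = 302000.

302000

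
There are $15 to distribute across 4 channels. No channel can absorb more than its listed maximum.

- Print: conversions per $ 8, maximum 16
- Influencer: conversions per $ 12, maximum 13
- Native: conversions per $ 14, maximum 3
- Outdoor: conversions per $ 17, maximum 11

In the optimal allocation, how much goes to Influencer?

1

Order the channels by conversions per $: Outdoor 17 > Native 14 > Influencer 12 > Print 8.
Outdoor: +11 to 11 (cap) ; 4 left.
Give Native 3 to hit its cap of 3 ; 1 left.
Influencer: +1 (room for 13) → 1. Pool exhausted.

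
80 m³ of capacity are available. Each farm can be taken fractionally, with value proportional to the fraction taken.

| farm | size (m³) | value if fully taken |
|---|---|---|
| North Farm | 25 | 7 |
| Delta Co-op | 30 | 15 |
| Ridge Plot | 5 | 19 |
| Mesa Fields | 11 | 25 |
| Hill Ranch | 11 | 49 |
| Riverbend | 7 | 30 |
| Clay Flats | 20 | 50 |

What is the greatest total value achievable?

186

Rank by value-to-size ratio: Hill Ranch 49/11≈4.45, Riverbend 30/7≈4.29, Ridge Plot 19/5≈3.8, Clay Flats 50/20≈2.5, Mesa Fields 25/11≈2.27, Delta Co-op 15/30≈0.5, North Farm 7/25≈0.28.
All 11 m³ of Hill Ranch fit (value 49) → 69 remain.
Riverbend: take in full, 7 m³ for value 30 → 62 left.
Take all of Ridge Plot (5 m³, value 19) → 57 m³ left.
Take all of Clay Flats (20 m³, value 50) → 37 m³ left.
Take all of Mesa Fields (11 m³, value 25) → 26 m³ left.
Only 26 m³ remain; take 26/30 of Delta Co-op for value 15×26/30 = 13.
Total value = 186.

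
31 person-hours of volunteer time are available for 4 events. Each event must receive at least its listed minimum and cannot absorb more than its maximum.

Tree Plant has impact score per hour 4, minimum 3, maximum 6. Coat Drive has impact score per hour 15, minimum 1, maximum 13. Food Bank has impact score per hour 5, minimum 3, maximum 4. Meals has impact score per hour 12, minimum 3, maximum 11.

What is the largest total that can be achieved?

359

Meeting every minimum uses 3+1+3+3 = 10 person-hours, leaving 21.
Highest impact score per hour first: Coat Drive 15 > Meals 12 > Food Bank 5 > Tree Plant 4.
Coat Drive: +12 to 13 (cap) — 9 left.
Meals: +8 to 11 (cap) — 1 left.
Food Bank takes 1 more to reach its cap of 4 — 0 left.
Total = 4×3 + 15×13 + 5×4 + 12×11 = 359.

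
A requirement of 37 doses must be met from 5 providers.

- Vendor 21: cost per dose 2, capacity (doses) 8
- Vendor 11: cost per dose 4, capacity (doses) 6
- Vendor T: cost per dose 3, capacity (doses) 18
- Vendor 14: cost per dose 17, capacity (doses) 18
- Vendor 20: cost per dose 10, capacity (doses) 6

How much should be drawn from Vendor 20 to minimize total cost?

Fill from the cheapest provider first.
Take 8 from Vendor 21 at 2 ; need 29 more.
Vendor T (3): use full 18 ; 11 doses to go.
Take 6 from Vendor 11 at 4 ; need 5 more.
Vendor 20 (10): take the remaining 5 ; done.
Vendor 14: unused.

5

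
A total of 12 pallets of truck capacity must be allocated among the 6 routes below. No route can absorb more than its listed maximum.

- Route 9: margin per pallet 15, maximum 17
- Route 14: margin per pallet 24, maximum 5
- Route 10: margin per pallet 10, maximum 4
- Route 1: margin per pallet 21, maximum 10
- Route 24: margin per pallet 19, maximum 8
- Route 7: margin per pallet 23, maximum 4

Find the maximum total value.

275

Order the routes by margin per pallet: Route 14 24 > Route 7 23 > Route 1 21 > Route 24 19 > Route 9 15 > Route 10 10.
Route 14: +5 to 5 (cap) ; 7 left.
Route 7 takes 4 to reach its cap of 4 ; 3 left.
Route 1 has room for 10 but only 3 remain, so it gets 3.
Total = 24×5 + 21×3 + 23×4 = 275.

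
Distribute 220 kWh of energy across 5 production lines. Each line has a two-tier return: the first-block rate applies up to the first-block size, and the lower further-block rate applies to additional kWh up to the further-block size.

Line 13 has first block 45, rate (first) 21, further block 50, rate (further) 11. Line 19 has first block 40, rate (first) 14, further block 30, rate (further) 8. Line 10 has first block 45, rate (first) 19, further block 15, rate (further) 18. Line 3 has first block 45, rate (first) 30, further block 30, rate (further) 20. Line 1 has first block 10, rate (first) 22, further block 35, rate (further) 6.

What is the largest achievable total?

4660

Order all 10 blocks by rate: Line 3/first 30 > Line 1/first 22 > Line 13/first 21 > Line 3/second 20 > Line 10/first 19 > Line 10/second 18 > Line 19/first 14 > Line 13/second 11 > Line 19/second 8 > Line 1/second 6.
Line 3/first (30): +45 → 175 left.
Fill Line 1 first block (10 at 22) → 165 left.
Fill Line 13 first block (45 at 21) → 120 left.
Line 3/second (20): +30 → 90 left.
Fill Line 10 first block (45 at 19) → 45 left.
Line 10 second at 18: fill all 15 → 30 left.
Line 19 first at 14: only 30 left, fill 30.
Total = 30×45 + 22×10 + 21×45 + 20×30 + 19×45 + 18×15 + 14×30 = 4660.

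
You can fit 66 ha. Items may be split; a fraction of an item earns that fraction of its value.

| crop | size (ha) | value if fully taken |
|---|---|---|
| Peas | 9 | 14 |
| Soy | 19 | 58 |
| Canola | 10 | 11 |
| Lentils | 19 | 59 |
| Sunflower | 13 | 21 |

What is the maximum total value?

158.6

Sort by value density: Lentils 59/19≈3.11, Soy 58/19≈3.05, Sunflower 21/13≈1.62, Peas 14/9≈1.56, Canola 11/10≈1.1.
Take all of Lentils (19 ha, value 59) ; 47 ha left.
All 19 ha of Soy fit (value 58) ; 28 remain.
Take all of Sunflower (13 ha, value 21) ; 15 ha left.
Peas: take in full, 9 ha for value 14 ; 6 left.
6 ha left: a 6/10 share of Canola gives 11×6/10 = 6.6.
Total value = 158.6.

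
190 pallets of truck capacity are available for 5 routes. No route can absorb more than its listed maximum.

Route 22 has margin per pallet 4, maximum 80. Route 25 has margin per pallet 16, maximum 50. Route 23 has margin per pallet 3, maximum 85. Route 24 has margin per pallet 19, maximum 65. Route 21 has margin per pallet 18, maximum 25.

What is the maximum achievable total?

Highest margin per pallet first: Route 24 19 > Route 21 18 > Route 25 16 > Route 22 4 > Route 23 3.
Give Route 24 65 to hit its cap of 65 → 125 left.
Route 21: +25 to 25 (cap) → 100 left.
Route 25 takes 50 to reach its cap of 50 → 50 left.
Route 22: +50 (room for 80) → 50. Pool exhausted.
Total = 4×50 + 16×50 + 19×65 + 18×25 = 2685.

2685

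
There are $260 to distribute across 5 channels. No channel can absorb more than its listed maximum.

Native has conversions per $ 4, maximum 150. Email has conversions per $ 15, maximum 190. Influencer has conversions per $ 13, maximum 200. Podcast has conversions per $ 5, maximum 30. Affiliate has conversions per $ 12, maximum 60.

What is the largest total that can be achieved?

3760

Order the channels by conversions per $: Email 15 > Influencer 13 > Affiliate 12 > Podcast 5 > Native 4.
Give Email 190 to hit its cap of 190 — 70 left.
Influencer: +70 (room for 200) → 70. Pool exhausted.
Total = 15×190 + 13×70 = 3760.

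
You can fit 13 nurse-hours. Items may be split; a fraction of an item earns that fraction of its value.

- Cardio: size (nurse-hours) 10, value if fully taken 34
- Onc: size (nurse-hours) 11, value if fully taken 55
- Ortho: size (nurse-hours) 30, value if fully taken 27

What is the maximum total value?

61.8

Rank by value-to-size ratio: Onc 55/11≈5, Cardio 34/10≈3.4, Ortho 27/30≈0.9.
Take all of Onc (11 nurse-hours, value 55) → 2 nurse-hours left.
Fill the last 2 nurse-hours with part of Cardio: 2/10 of it earns 6.8.
Total value = 61.8.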